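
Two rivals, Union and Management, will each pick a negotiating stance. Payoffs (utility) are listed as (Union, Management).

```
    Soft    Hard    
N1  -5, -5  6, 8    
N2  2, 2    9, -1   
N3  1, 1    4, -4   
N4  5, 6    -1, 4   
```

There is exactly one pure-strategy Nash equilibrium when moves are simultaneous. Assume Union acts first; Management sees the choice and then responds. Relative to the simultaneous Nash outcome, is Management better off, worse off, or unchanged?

Backward induction with Union moving first.
- N1: Management compares -5, 8 and picks Hard; Union would get 6.
- N2: Management compares 2, -1 and picks Soft; Union would get 2.
- N3: Management compares 1, -4 and picks Soft; Union would get 1.
- N4: Management compares 6, 4 and picks Soft; Union would get 5.
Maximizing over 6, 2, 1, 5, Union chooses N1. Subgame-perfect outcome: (N1, Hard) with payoffs (6, 8).
Under simultaneous play:
Union's best replies: Soft→N4; Hard→N2.
Management's best replies: N1→Hard; N2→Soft; N3→Soft; N4→Soft.
Only (N4, Soft) has each player best-responding; Nash payoffs (5, 6).
Management earns 8 sequentially versus 6 at the Nash outcome: better off.

better off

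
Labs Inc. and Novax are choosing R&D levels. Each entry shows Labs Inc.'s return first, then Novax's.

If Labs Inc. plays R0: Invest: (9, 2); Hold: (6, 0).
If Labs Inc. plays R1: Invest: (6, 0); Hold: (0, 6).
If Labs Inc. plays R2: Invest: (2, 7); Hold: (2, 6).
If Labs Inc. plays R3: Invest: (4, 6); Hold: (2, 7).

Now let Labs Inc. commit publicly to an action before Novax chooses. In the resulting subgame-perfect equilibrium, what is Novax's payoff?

2

Novax best-responds to each possible Labs Inc. move:
- R0: BR = Invest, leader payoff 9.
- R1: BR = Hold, leader payoff 0.
- R2: BR = Invest, leader payoff 2.
- R3: BR = Hold, leader payoff 2.
Maximizing over 9, 0, 2, 2, Labs Inc. chooses R0. Subgame-perfect outcome: (R0, Invest) with payoffs (9, 2).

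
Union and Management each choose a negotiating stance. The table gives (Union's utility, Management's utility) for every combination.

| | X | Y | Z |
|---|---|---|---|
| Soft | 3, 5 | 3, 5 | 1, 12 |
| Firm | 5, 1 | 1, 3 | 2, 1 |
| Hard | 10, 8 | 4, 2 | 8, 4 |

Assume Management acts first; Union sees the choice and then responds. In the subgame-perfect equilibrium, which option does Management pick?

X

Work backward from Union's decision.
- X → Union plays Hard (best of 3, 5, 10); Management gets 8.
- Y → Union plays Hard (best of 3, 1, 4); Management gets 2.
- Z → Union plays Hard (best of 1, 2, 8); Management gets 4.
Maximizing over 8, 2, 4, Management chooses X. Subgame-perfect outcome: (Hard, X) with payoffs (10, 8).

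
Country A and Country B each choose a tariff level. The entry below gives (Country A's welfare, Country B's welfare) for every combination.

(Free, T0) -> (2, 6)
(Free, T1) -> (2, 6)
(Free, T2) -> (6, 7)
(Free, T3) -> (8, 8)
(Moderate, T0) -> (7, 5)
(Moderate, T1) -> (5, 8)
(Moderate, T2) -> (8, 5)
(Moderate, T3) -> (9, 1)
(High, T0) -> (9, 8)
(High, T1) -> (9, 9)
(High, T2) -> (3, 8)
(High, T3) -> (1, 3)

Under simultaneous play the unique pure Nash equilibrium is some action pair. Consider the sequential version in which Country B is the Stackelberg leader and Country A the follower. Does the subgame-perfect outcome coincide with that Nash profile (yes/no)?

yes

Country A best-responds to each possible Country B move:
- T0 → Country A plays High (best of 2, 7, 9); Country B gets 8.
- T1 → Country A plays High (best of 2, 5, 9); Country B gets 9.
- T2 → Country A plays Moderate (best of 6, 8, 3); Country B gets 5.
- T3 → Country A plays Moderate (best of 8, 9, 1); Country B gets 1.
Among 8, 9, 5, 1, the best is 9 at T1. Subgame-perfect outcome: (High, T1) with payoffs (9, 9).
Now find the simultaneous Nash equilibrium.
Country A's best replies: T0→High; T1→High; T2→Moderate; T3→Moderate.
Country B's best replies: Free→T3; Moderate→T1; High→T1.
The unique mutual best reply is (High, T1), giving (9, 9).
Sequential outcome (High, T1) coincides with the Nash profile (High, T1).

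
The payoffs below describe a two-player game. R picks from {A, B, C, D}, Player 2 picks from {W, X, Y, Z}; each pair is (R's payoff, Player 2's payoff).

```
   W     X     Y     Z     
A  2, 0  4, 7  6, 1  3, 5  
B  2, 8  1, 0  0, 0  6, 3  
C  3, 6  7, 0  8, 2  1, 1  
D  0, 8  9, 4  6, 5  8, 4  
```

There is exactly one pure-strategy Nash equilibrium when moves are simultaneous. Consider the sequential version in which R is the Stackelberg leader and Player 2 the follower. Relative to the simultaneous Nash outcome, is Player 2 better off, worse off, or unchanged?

Solve by backward induction (R leads).
- A: BR = X, leader payoff 4.
- B: BR = W, leader payoff 2.
- C: BR = W, leader payoff 3.
- D: BR = W, leader payoff 0.
Among 4, 2, 3, 0, the best is 4 at A. Subgame-perfect outcome: (A, X) with payoffs (4, 7).
Under simultaneous play:
R's best replies: W→C; X→D; Y→C; Z→D.
Player 2's best replies: A→X; B→W; C→W; D→W.
Only (C, W) has each player best-responding; Nash payoffs (3, 6).
Player 2 earns 7 sequentially versus 6 at the Nash outcome: better off.

better off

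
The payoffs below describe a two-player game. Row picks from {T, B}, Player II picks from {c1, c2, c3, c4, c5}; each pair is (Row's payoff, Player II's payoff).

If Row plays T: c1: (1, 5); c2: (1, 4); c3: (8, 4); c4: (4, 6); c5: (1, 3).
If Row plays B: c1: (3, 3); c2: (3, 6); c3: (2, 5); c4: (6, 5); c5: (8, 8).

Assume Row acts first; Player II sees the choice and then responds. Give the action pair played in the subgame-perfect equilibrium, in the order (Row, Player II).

Backward induction with Row moving first.
- T: Player II compares 5, 4, 4, 6, 3 and picks c4; Row would get 4.
- B: Player II compares 3, 6, 5, 5, 8 and picks c5; Row would get 8.
Among 4, 8, the best is 8 at B. Subgame-perfect outcome: (B, c5) with payoffs (8, 8).

(B, c5)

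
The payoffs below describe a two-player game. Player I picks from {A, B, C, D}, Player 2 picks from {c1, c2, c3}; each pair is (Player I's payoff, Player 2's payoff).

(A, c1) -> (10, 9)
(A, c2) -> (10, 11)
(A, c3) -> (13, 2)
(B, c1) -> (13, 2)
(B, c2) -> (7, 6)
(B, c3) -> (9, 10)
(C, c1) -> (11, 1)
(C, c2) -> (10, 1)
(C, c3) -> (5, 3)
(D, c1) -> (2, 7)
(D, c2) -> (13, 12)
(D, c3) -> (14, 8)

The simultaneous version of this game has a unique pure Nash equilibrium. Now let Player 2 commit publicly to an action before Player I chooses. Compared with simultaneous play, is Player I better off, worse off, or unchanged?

unchanged

Player I best-responds to each possible Player 2 move:
- c1 → Player I plays B (best of 10, 13, 11, 2); Player 2 gets 2.
- c2 → Player I plays D (best of 10, 7, 10, 13); Player 2 gets 12.
- c3 → Player I plays D (best of 13, 9, 5, 14); Player 2 gets 8.
Maximizing over 2, 12, 8, Player 2 chooses c2. Subgame-perfect outcome: (D, c2) with payoffs (13, 12).
For the simultaneous game, intersect best replies.
Player I's best replies: c1→B; c2→D; c3→D.
Player 2's best replies: A→c2; B→c3; C→c3; D→c2.
Only (D, c2) has each player best-responding; Nash payoffs (13, 12).
Player I earns 13 sequentially versus 13 at the Nash outcome: unchanged.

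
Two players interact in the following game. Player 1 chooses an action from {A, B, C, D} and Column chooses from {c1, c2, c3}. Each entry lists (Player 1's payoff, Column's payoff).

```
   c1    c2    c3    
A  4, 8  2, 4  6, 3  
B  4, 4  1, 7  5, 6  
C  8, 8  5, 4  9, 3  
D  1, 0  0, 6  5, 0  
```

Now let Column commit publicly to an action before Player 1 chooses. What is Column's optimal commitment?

Backward induction with Column moving first.
- c1 → Player 1 plays C (best of 4, 4, 8, 1); Column gets 8.
- c2 → Player 1 plays C (best of 2, 1, 5, 0); Column gets 4.
- c3 → Player 1 plays C (best of 6, 5, 9, 5); Column gets 3.
Among 8, 4, 3, the best is 8 at c1. Subgame-perfect outcome: (C, c1) with payoffs (8, 8).

c1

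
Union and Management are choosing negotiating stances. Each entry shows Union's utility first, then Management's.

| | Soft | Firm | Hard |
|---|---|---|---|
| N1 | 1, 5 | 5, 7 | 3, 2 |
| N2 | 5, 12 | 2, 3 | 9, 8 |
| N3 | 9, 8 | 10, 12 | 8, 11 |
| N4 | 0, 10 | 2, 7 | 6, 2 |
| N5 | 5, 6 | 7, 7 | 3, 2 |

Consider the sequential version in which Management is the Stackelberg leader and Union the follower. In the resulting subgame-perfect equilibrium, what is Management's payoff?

12

Solve by backward induction (Management leads).
- Soft: BR = N3, leader payoff 8.
- Firm: BR = N3, leader payoff 12.
- Hard: BR = N2, leader payoff 8.
Maximizing over 8, 12, 8, Management chooses Firm. Subgame-perfect outcome: (N3, Firm) with payoffs (10, 12).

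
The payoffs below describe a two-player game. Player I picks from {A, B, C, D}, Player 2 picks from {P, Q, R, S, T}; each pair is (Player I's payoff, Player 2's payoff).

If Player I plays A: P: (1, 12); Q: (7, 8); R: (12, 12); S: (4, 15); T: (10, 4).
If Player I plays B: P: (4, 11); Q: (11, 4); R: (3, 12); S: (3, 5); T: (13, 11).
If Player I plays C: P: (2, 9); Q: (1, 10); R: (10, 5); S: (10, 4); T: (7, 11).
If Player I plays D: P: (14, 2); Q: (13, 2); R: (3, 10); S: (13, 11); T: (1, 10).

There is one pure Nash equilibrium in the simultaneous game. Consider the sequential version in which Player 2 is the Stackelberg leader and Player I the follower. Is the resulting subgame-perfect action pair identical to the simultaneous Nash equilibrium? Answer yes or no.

Solve by backward induction (Player 2 leads).
- P → Player I plays D (best of 1, 4, 2, 14); Player 2 gets 2.
- Q → Player I plays D (best of 7, 11, 1, 13); Player 2 gets 2.
- R → Player I plays A (best of 12, 3, 10, 3); Player 2 gets 12.
- S → Player I plays D (best of 4, 3, 10, 13); Player 2 gets 11.
- T → Player I plays B (best of 10, 13, 7, 1); Player 2 gets 11.
Maximizing over 2, 2, 12, 11, 11, Player 2 chooses R. Subgame-perfect outcome: (A, R) with payoffs (12, 12).
Under simultaneous play:
Player I's best replies: P→D; Q→D; R→A; S→D; T→B.
Player 2's best replies: A→S; B→R; C→T; D→S.
The unique mutual best reply is (D, S), giving (13, 11).
Sequential outcome (A, R) differs from the Nash profile (D, S).

no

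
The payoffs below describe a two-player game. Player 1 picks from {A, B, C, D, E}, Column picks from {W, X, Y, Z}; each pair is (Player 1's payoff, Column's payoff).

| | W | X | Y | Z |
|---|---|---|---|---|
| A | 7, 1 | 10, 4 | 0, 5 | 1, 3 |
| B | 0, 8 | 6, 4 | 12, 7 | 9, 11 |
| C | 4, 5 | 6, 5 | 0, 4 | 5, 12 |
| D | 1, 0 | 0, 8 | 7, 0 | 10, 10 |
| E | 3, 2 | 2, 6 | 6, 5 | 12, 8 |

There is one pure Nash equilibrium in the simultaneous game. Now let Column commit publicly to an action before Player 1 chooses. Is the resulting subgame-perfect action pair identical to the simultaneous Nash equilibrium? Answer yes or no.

yes

Work backward from Player 1's decision.
- W: Player 1 compares 7, 0, 4, 1, 3 and picks A; Column would get 1.
- X: Player 1 compares 10, 6, 6, 0, 2 and picks A; Column would get 4.
- Y: Player 1 compares 0, 12, 0, 7, 6 and picks B; Column would get 7.
- Z: Player 1 compares 1, 9, 5, 10, 12 and picks E; Column would get 8.
Column's induced payoffs are 1, 4, 7, 8, so Column commits to Z. Subgame-perfect outcome: (E, Z) with payoffs (12, 8).
Under simultaneous play:
Player 1's best replies: W→A; X→A; Y→B; Z→E.
Column's best replies: A→Y; B→Z; C→Z; D→Z; E→Z.
Only (E, Z) has each player best-responding; Nash payoffs (12, 8).
Sequential outcome (E, Z) coincides with the Nash profile (E, Z).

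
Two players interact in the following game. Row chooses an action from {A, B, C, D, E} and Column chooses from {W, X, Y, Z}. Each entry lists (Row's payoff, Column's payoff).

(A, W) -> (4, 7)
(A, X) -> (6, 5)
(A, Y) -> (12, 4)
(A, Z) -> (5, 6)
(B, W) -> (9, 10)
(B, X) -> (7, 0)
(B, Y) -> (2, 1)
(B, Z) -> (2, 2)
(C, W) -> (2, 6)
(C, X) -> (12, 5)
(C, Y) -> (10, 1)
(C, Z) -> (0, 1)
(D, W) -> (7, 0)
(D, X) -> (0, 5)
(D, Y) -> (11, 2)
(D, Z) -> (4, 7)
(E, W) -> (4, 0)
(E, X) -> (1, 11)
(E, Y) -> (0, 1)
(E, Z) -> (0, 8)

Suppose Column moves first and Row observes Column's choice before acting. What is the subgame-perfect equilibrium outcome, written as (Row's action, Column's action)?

(B, W)

Row best-responds to each possible Column move:
- W: BR = B, leader payoff 10.
- X: BR = C, leader payoff 5.
- Y: BR = A, leader payoff 4.
- Z: BR = A, leader payoff 6.
Column's induced payoffs are 10, 5, 4, 6, so Column commits to W. Subgame-perfect outcome: (B, W) with payoffs (9, 10).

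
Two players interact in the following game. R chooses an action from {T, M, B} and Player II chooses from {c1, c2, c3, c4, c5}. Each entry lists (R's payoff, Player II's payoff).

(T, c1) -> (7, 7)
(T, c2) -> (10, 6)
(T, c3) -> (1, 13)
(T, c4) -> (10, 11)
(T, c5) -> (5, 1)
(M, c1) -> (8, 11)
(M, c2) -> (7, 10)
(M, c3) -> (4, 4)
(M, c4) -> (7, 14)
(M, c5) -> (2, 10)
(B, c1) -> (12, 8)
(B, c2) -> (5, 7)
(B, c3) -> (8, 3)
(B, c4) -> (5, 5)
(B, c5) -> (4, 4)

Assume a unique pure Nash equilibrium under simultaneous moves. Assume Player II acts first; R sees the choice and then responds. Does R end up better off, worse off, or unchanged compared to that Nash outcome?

worse off

R best-responds to each possible Player II move:
- c1 → R plays B (best of 7, 8, 12); Player II gets 8.
- c2 → R plays T (best of 10, 7, 5); Player II gets 6.
- c3 → R plays B (best of 1, 4, 8); Player II gets 3.
- c4 → R plays T (best of 10, 7, 5); Player II gets 11.
- c5 → R plays T (best of 5, 2, 4); Player II gets 1.
Among 8, 6, 3, 11, 1, the best is 11 at c4. Subgame-perfect outcome: (T, c4) with payoffs (10, 11).
Now find the simultaneous Nash equilibrium.
R's best replies: c1→B; c2→T; c3→B; c4→T; c5→T.
Player II's best replies: T→c3; M→c4; B→c1.
The unique mutual best reply is (B, c1), giving (12, 8).
R earns 10 sequentially versus 12 at the Nash outcome: worse off.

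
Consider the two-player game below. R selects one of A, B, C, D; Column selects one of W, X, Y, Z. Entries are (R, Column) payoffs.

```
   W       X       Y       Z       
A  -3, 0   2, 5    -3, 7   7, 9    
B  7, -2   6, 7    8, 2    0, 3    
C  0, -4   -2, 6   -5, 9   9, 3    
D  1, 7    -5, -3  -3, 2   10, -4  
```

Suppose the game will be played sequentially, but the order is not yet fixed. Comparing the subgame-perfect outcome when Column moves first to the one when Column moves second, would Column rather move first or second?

second

If R leads: Column's best replies are A→Z, B→X, C→Y, D→W; R's induced payoffs 7, 6, -5, 1; outcome (A, Z), payoffs (7, 9).
If Column leads: R's best replies are W→B, X→B, Y→B, Z→D; Column's induced payoffs -2, 7, 2, -4; outcome (B, X), payoffs (6, 7).
Column gets 7 moving first and 9 moving second, so Column prefers to move second.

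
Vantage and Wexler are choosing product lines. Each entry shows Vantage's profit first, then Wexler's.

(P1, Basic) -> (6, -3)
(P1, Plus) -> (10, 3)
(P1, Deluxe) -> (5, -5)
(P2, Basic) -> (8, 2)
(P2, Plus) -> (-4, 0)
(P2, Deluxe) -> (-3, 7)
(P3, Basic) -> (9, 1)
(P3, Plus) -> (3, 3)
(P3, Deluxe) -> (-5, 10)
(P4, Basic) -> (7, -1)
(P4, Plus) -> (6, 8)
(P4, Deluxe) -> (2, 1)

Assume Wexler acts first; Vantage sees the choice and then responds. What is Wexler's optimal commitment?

Plus

Solve by backward induction (Wexler leads).
- Basic → Vantage plays P3 (best of 6, 8, 9, 7); Wexler gets 1.
- Plus → Vantage plays P1 (best of 10, -4, 3, 6); Wexler gets 3.
- Deluxe → Vantage plays P1 (best of 5, -3, -5, 2); Wexler gets -5.
Wexler's induced payoffs are 1, 3, -5, so Wexler commits to Plus. Subgame-perfect outcome: (P1, Plus) with payoffs (10, 3).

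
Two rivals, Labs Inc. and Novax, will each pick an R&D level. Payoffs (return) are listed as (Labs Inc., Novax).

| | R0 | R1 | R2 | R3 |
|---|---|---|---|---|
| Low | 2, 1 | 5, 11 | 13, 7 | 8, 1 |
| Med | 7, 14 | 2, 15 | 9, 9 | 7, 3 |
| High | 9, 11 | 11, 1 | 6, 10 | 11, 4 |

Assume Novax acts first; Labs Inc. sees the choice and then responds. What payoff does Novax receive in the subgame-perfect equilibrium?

Solve by backward induction (Novax leads).
- R0: Labs Inc. compares 2, 7, 9 and picks High; Novax would get 11.
- R1: Labs Inc. compares 5, 2, 11 and picks High; Novax would get 1.
- R2: Labs Inc. compares 13, 9, 6 and picks Low; Novax would get 7.
- R3: Labs Inc. compares 8, 7, 11 and picks High; Novax would get 4.
Novax's induced payoffs are 11, 1, 7, 4, so Novax commits to R0. Subgame-perfect outcome: (High, R0) with payoffs (9, 11).

11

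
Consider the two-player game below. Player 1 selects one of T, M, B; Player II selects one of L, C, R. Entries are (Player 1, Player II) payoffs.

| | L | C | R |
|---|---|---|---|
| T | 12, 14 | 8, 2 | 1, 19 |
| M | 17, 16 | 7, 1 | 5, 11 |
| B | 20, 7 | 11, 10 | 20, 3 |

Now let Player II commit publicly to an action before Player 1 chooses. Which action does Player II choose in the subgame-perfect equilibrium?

Solve by backward induction (Player II leads).
- L: Player 1 compares 12, 17, 20 and picks B; Player II would get 7.
- C: Player 1 compares 8, 7, 11 and picks B; Player II would get 10.
- R: Player 1 compares 1, 5, 20 and picks B; Player II would get 3.
Player II's induced payoffs are 7, 10, 3, so Player II commits to C. Subgame-perfect outcome: (B, C) with payoffs (11, 10).

C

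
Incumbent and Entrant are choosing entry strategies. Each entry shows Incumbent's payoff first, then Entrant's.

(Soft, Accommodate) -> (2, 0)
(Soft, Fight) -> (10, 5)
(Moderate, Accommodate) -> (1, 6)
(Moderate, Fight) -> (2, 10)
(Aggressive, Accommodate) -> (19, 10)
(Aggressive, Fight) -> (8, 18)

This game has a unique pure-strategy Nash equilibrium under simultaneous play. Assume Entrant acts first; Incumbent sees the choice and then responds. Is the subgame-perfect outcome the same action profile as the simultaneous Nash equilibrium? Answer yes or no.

Incumbent best-responds to each possible Entrant move:
- Accommodate: Incumbent compares 2, 1, 19 and picks Aggressive; Entrant would get 10.
- Fight: Incumbent compares 10, 2, 8 and picks Soft; Entrant would get 5.
Entrant's induced payoffs are 10, 5, so Entrant commits to Accommodate. Subgame-perfect outcome: (Aggressive, Accommodate) with payoffs (19, 10).
Now find the simultaneous Nash equilibrium.
Incumbent's best replies: Accommodate→Aggressive; Fight→Soft.
Entrant's best replies: Soft→Fight; Moderate→Fight; Aggressive→Fight.
Only (Soft, Fight) has each player best-responding; Nash payoffs (10, 5).
Sequential outcome (Aggressive, Accommodate) differs from the Nash profile (Soft, Fight).

no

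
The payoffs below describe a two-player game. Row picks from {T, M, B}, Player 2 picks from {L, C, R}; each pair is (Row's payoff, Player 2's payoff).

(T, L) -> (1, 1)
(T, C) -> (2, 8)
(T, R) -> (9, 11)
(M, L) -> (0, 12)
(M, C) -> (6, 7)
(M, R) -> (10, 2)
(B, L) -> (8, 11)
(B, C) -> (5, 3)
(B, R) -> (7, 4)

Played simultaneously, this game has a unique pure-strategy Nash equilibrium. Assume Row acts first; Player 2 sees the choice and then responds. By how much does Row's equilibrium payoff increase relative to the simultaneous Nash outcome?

Player 2 best-responds to each possible Row move:
- T → Player 2 plays R (best of 1, 8, 11); Row gets 9.
- M → Player 2 plays L (best of 12, 7, 2); Row gets 0.
- B → Player 2 plays L (best of 11, 3, 4); Row gets 8.
Among 9, 0, 8, the best is 9 at T. Subgame-perfect outcome: (T, R) with payoffs (9, 11).
Now find the simultaneous Nash equilibrium.
Row's best replies: L→B; C→M; R→M.
Player 2's best replies: T→R; M→L; B→L.
Only (B, L) has each player best-responding; Nash payoffs (8, 11).
Row's commitment gain: 9 − 8 = 1.

1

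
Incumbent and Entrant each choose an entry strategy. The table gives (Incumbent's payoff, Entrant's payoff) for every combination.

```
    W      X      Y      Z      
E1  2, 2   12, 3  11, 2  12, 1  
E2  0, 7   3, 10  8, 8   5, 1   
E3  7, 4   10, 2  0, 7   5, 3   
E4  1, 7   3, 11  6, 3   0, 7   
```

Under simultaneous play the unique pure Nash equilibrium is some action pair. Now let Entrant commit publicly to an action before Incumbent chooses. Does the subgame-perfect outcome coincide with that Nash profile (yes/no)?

Backward induction with Entrant moving first.
- W: BR = E3, leader payoff 4.
- X: BR = E1, leader payoff 3.
- Y: BR = E1, leader payoff 2.
- Z: BR = E1, leader payoff 1.
Among 4, 3, 2, 1, the best is 4 at W. Subgame-perfect outcome: (E3, W) with payoffs (7, 4).
Under simultaneous play:
Incumbent's best replies: W→E3; X→E1; Y→E1; Z→E1.
Entrant's best replies: E1→X; E2→X; E3→Y; E4→X.
The unique mutual best reply is (E1, X), giving (12, 3).
Sequential outcome (E3, W) differs from the Nash profile (E1, X).

no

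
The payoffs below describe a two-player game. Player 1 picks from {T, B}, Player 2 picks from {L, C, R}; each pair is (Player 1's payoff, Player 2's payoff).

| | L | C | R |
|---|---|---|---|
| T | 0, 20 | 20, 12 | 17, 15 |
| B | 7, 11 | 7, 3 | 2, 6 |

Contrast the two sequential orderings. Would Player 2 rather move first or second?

If Player 1 leads: Player 2's best replies are T→L, B→L; Player 1's induced payoffs 0, 7; outcome (B, L), payoffs (7, 11).
If Player 2 leads: Player 1's best replies are L→B, C→T, R→T; Player 2's induced payoffs 11, 12, 15; outcome (T, R), payoffs (17, 15).
Player 2 gets 15 moving first and 11 moving second, so Player 2 prefers to move first.

first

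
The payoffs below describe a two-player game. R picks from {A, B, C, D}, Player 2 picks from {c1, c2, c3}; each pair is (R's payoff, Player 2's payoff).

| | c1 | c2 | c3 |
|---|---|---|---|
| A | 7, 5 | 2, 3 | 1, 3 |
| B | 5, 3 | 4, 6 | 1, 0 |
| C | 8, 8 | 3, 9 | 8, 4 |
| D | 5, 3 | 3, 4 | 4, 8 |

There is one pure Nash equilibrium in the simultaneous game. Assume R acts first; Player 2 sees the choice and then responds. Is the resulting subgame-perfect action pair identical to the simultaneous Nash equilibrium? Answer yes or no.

Solve by backward induction (R leads).
- A → Player 2 plays c1 (best of 5, 3, 3); R gets 7.
- B → Player 2 plays c2 (best of 3, 6, 0); R gets 4.
- C → Player 2 plays c2 (best of 8, 9, 4); R gets 3.
- D → Player 2 plays c3 (best of 3, 4, 8); R gets 4.
Among 7, 4, 3, 4, the best is 7 at A. Subgame-perfect outcome: (A, c1) with payoffs (7, 5).
For the simultaneous game, intersect best replies.
R's best replies: c1→C; c2→B; c3→C.
Player 2's best replies: A→c1; B→c2; C→c2; D→c3.
Only (B, c2) has each player best-responding; Nash payoffs (4, 6).
Sequential outcome (A, c1) differs from the Nash profile (B, c2).

no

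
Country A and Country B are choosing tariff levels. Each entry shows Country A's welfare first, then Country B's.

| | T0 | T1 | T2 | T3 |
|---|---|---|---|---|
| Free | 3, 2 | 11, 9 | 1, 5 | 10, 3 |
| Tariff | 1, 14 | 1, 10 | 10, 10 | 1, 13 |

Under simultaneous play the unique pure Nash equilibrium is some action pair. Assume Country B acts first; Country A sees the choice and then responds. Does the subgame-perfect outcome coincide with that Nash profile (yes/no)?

Country A best-responds to each possible Country B move:
- T0: Country A compares 3, 1 and picks Free; Country B would get 2.
- T1: Country A compares 11, 1 and picks Free; Country B would get 9.
- T2: Country A compares 1, 10 and picks Tariff; Country B would get 10.
- T3: Country A compares 10, 1 and picks Free; Country B would get 3.
Among 2, 9, 10, 3, the best is 10 at T2. Subgame-perfect outcome: (Tariff, T2) with payoffs (10, 10).
Now find the simultaneous Nash equilibrium.
Country A's best replies: T0→Free; T1→Free; T2→Tariff; T3→Free.
Country B's best replies: Free→T1; Tariff→T0.
The unique mutual best reply is (Free, T1), giving (11, 9).
Sequential outcome (Tariff, T2) differs from the Nash profile (Free, T1).

no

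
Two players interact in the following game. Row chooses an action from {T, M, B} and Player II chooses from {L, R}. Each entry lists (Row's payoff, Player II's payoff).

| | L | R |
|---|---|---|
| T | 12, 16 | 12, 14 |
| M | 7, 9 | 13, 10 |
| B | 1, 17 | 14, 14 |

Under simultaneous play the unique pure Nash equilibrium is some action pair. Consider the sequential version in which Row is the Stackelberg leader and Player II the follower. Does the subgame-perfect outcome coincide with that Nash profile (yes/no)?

no

Player II best-responds to each possible Row move:
- T → Player II plays L (best of 16, 14); Row gets 12.
- M → Player II plays R (best of 9, 10); Row gets 13.
- B → Player II plays L (best of 17, 14); Row gets 1.
Maximizing over 12, 13, 1, Row chooses M. Subgame-perfect outcome: (M, R) with payoffs (13, 10).
Now find the simultaneous Nash equilibrium.
Row's best replies: L→T; R→B.
Player II's best replies: T→L; M→R; B→L.
The unique mutual best reply is (T, L), giving (12, 16).
Sequential outcome (M, R) differs from the Nash profile (T, L).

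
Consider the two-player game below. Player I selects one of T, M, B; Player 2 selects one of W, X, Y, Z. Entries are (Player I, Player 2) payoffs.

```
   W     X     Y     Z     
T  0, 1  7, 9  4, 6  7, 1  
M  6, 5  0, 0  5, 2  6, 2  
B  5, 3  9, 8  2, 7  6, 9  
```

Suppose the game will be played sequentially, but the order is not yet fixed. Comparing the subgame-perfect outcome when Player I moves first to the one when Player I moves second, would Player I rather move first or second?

If Player I leads: Player 2's best replies are T→X, M→W, B→Z; Player I's induced payoffs 7, 6, 6; outcome (T, X), payoffs (7, 9).
If Player 2 leads: Player I's best replies are W→M, X→B, Y→M, Z→T; Player 2's induced payoffs 5, 8, 2, 1; outcome (B, X), payoffs (9, 8).
Player I gets 7 moving first and 9 moving second, so Player I prefers to move second.

second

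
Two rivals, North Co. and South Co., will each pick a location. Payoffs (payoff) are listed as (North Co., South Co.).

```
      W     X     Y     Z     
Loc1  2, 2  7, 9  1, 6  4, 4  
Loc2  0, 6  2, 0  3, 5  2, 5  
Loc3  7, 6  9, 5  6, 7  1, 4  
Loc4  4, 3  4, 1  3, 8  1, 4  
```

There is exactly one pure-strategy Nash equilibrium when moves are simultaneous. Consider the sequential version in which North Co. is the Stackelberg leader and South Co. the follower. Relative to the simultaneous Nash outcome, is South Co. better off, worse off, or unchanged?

better off

Solve by backward induction (North Co. leads).
- Loc1: South Co. compares 2, 9, 6, 4 and picks X; North Co. would get 7.
- Loc2: South Co. compares 6, 0, 5, 5 and picks W; North Co. would get 0.
- Loc3: South Co. compares 6, 5, 7, 4 and picks Y; North Co. would get 6.
- Loc4: South Co. compares 3, 1, 8, 4 and picks Y; North Co. would get 3.
Maximizing over 7, 0, 6, 3, North Co. chooses Loc1. Subgame-perfect outcome: (Loc1, X) with payoffs (7, 9).
For the simultaneous game, intersect best replies.
North Co.'s best replies: W→Loc3; X→Loc3; Y→Loc3; Z→Loc1.
South Co.'s best replies: Loc1→X; Loc2→W; Loc3→Y; Loc4→Y.
The unique mutual best reply is (Loc3, Y), giving (6, 7).
South Co. earns 9 sequentially versus 7 at the Nash outcome: better off.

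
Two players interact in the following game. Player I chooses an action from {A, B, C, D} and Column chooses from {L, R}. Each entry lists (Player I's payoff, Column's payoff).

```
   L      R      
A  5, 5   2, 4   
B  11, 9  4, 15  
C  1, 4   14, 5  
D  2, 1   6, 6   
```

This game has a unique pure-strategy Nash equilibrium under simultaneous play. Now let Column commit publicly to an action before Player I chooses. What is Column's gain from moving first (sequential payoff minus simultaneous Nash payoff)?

Work backward from Player I's decision.
- L: BR = B, leader payoff 9.
- R: BR = C, leader payoff 5.
Among 9, 5, the best is 9 at L. Subgame-perfect outcome: (B, L) with payoffs (11, 9).
For the simultaneous game, intersect best replies.
Player I's best replies: L→B; R→C.
Column's best replies: A→L; B→R; C→R; D→R.
The unique mutual best reply is (C, R), giving (14, 5).
Column's commitment gain: 9 − 5 = 4.

4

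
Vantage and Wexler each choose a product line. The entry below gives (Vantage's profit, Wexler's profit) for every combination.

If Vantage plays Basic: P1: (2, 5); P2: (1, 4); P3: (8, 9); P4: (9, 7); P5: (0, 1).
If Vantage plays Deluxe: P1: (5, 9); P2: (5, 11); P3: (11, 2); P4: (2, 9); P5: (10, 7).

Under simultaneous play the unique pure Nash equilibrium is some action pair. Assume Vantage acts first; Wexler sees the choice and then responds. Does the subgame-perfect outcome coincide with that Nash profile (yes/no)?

no

Work backward from Wexler's decision.
- Basic: BR = P3, leader payoff 8.
- Deluxe: BR = P2, leader payoff 5.
Vantage's induced payoffs are 8, 5, so Vantage commits to Basic. Subgame-perfect outcome: (Basic, P3) with payoffs (8, 9).
Now find the simultaneous Nash equilibrium.
Vantage's best replies: P1→Deluxe; P2→Deluxe; P3→Deluxe; P4→Basic; P5→Deluxe.
Wexler's best replies: Basic→P3; Deluxe→P2.
The unique mutual best reply is (Deluxe, P2), giving (5, 11).
Sequential outcome (Basic, P3) differs from the Nash profile (Deluxe, P2).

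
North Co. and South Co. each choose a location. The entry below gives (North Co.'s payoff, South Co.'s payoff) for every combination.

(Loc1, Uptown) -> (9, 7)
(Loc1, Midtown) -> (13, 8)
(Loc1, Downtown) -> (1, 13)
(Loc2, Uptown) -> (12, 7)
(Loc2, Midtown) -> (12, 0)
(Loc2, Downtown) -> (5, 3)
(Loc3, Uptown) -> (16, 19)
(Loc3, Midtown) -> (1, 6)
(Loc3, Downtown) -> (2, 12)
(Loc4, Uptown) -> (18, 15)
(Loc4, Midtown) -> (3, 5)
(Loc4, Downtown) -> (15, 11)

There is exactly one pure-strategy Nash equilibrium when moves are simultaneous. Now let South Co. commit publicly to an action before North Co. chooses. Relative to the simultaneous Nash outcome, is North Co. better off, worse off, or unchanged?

unchanged

Solve by backward induction (South Co. leads).
- Uptown → North Co. plays Loc4 (best of 9, 12, 16, 18); South Co. gets 15.
- Midtown → North Co. plays Loc1 (best of 13, 12, 1, 3); South Co. gets 8.
- Downtown → North Co. plays Loc4 (best of 1, 5, 2, 15); South Co. gets 11.
Maximizing over 15, 8, 11, South Co. chooses Uptown. Subgame-perfect outcome: (Loc4, Uptown) with payoffs (18, 15).
Now find the simultaneous Nash equilibrium.
North Co.'s best replies: Uptown→Loc4; Midtown→Loc1; Downtown→Loc4.
South Co.'s best replies: Loc1→Downtown; Loc2→Uptown; Loc3→Uptown; Loc4→Uptown.
Only (Loc4, Uptown) has each player best-responding; Nash payoffs (18, 15).
North Co. earns 18 sequentially versus 18 at the Nash outcome: unchanged.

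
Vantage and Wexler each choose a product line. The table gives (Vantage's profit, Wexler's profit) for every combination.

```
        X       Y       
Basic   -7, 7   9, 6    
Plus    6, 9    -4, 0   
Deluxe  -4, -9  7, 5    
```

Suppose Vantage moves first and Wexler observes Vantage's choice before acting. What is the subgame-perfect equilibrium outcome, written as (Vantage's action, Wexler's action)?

(Deluxe, Y)

Backward induction with Vantage moving first.
- Basic: BR = X, leader payoff -7.
- Plus: BR = X, leader payoff 6.
- Deluxe: BR = Y, leader payoff 7.
Maximizing over -7, 6, 7, Vantage chooses Deluxe. Subgame-perfect outcome: (Deluxe, Y) with payoffs (7, 5).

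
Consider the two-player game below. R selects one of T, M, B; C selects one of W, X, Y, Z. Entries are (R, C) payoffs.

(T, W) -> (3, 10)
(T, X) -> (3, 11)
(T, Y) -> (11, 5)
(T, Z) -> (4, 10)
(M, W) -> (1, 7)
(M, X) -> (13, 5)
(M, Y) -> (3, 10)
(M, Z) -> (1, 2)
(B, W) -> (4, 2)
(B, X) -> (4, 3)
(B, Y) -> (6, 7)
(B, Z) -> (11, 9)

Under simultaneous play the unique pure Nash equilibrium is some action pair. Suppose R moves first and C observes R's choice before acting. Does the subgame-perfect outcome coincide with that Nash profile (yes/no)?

yes

Backward induction with R moving first.
- T: C compares 10, 11, 5, 10 and picks X; R would get 3.
- M: C compares 7, 5, 10, 2 and picks Y; R would get 3.
- B: C compares 2, 3, 7, 9 and picks Z; R would get 11.
R's induced payoffs are 3, 3, 11, so R commits to B. Subgame-perfect outcome: (B, Z) with payoffs (11, 9).
Now find the simultaneous Nash equilibrium.
R's best replies: W→B; X→M; Y→T; Z→B.
C's best replies: T→X; M→Y; B→Z.
Only (B, Z) has each player best-responding; Nash payoffs (11, 9).
Sequential outcome (B, Z) coincides with the Nash profile (B, Z).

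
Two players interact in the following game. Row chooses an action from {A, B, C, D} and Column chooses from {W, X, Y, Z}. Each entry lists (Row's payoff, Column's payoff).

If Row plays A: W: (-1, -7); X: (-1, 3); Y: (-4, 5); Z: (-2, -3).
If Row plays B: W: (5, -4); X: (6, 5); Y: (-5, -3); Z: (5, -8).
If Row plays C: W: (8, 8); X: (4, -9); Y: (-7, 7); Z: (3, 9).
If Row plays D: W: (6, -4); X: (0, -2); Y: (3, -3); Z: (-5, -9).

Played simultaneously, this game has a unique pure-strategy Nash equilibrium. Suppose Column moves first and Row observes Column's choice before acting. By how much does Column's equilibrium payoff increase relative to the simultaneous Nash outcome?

Row best-responds to each possible Column move:
- W: BR = C, leader payoff 8.
- X: BR = B, leader payoff 5.
- Y: BR = D, leader payoff -3.
- Z: BR = B, leader payoff -8.
Column's induced payoffs are 8, 5, -3, -8, so Column commits to W. Subgame-perfect outcome: (C, W) with payoffs (8, 8).
Under simultaneous play:
Row's best replies: W→C; X→B; Y→D; Z→B.
Column's best replies: A→Y; B→X; C→Z; D→X.
The unique mutual best reply is (B, X), giving (6, 5).
Column's commitment gain: 8 − 5 = 3.

3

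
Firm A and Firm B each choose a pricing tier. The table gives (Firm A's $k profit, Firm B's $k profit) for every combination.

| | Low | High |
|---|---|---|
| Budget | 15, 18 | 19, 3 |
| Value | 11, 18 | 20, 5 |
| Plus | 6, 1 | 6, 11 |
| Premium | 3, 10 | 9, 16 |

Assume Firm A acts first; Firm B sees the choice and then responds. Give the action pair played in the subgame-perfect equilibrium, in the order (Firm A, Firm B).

(Budget, Low)

Firm B best-responds to each possible Firm A move:
- Budget: Firm B compares 18, 3 and picks Low; Firm A would get 15.
- Value: Firm B compares 18, 5 and picks Low; Firm A would get 11.
- Plus: Firm B compares 1, 11 and picks High; Firm A would get 6.
- Premium: Firm B compares 10, 16 and picks High; Firm A would get 9.
Among 15, 11, 6, 9, the best is 15 at Budget. Subgame-perfect outcome: (Budget, Low) with payoffs (15, 18).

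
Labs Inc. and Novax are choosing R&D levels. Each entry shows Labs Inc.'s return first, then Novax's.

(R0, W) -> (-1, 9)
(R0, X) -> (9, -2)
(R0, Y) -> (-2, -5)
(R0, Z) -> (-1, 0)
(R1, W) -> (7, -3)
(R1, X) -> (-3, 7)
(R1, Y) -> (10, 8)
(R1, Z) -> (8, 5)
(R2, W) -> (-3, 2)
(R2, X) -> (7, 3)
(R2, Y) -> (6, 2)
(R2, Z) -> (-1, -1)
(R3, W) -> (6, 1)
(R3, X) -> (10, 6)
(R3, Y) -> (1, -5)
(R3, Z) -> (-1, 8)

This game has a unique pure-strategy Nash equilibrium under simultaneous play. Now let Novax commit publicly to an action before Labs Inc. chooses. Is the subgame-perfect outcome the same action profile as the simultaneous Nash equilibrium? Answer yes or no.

yes

Work backward from Labs Inc.'s decision.
- W: BR = R1, leader payoff -3.
- X: BR = R3, leader payoff 6.
- Y: BR = R1, leader payoff 8.
- Z: BR = R1, leader payoff 5.
Novax's induced payoffs are -3, 6, 8, 5, so Novax commits to Y. Subgame-perfect outcome: (R1, Y) with payoffs (10, 8).
Under simultaneous play:
Labs Inc.'s best replies: W→R1; X→R3; Y→R1; Z→R1.
Novax's best replies: R0→W; R1→Y; R2→X; R3→Z.
The unique mutual best reply is (R1, Y), giving (10, 8).
Sequential outcome (R1, Y) coincides with the Nash profile (R1, Y).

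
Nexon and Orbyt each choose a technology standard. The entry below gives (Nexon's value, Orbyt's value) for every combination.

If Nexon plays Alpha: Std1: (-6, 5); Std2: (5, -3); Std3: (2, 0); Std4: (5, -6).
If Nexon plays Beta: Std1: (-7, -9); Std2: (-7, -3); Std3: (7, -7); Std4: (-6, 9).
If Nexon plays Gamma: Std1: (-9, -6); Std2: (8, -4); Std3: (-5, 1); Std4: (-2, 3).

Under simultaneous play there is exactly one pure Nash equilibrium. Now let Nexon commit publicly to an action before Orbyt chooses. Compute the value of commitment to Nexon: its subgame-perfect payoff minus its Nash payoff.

Solve by backward induction (Nexon leads).
- Alpha: Orbyt compares 5, -3, 0, -6 and picks Std1; Nexon would get -6.
- Beta: Orbyt compares -9, -3, -7, 9 and picks Std4; Nexon would get -6.
- Gamma: Orbyt compares -6, -4, 1, 3 and picks Std4; Nexon would get -2.
Nexon's induced payoffs are -6, -6, -2, so Nexon commits to Gamma. Subgame-perfect outcome: (Gamma, Std4) with payoffs (-2, 3).
For the simultaneous game, intersect best replies.
Nexon's best replies: Std1→Alpha; Std2→Gamma; Std3→Beta; Std4→Alpha.
Orbyt's best replies: Alpha→Std1; Beta→Std4; Gamma→Std4.
The unique mutual best reply is (Alpha, Std1), giving (-6, 5).
Nexon's commitment gain: -2 − -6 = 4.

4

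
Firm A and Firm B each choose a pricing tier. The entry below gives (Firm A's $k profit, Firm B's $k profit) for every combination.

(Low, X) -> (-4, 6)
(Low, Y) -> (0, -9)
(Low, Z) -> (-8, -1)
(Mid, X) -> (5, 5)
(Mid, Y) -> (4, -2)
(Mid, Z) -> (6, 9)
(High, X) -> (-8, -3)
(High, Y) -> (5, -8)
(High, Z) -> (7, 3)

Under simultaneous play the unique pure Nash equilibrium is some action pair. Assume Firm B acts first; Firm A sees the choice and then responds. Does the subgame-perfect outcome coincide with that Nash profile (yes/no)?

no

Backward induction with Firm B moving first.
- X: BR = Mid, leader payoff 5.
- Y: BR = High, leader payoff -8.
- Z: BR = High, leader payoff 3.
Maximizing over 5, -8, 3, Firm B chooses X. Subgame-perfect outcome: (Mid, X) with payoffs (5, 5).
Now find the simultaneous Nash equilibrium.
Firm A's best replies: X→Mid; Y→High; Z→High.
Firm B's best replies: Low→X; Mid→Z; High→Z.
The unique mutual best reply is (High, Z), giving (7, 3).
Sequential outcome (Mid, X) differs from the Nash profile (High, Z).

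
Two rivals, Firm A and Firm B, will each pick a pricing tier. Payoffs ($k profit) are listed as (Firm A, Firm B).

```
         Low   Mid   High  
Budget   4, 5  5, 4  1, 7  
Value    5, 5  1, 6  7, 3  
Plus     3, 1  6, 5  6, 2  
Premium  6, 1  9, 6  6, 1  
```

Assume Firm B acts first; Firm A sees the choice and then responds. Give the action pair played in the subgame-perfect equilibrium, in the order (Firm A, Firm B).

Solve by backward induction (Firm B leads).
- Low: BR = Premium, leader payoff 1.
- Mid: BR = Premium, leader payoff 6.
- High: BR = Value, leader payoff 3.
Maximizing over 1, 6, 3, Firm B chooses Mid. Subgame-perfect outcome: (Premium, Mid) with payoffs (9, 6).

(Premium, Mid)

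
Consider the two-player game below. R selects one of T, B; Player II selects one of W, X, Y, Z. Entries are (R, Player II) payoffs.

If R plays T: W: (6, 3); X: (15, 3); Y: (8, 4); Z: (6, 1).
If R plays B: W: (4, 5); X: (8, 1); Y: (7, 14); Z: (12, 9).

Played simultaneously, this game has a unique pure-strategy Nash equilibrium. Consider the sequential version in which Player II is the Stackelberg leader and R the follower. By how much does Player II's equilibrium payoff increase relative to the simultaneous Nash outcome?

5

R best-responds to each possible Player II move:
- W: R compares 6, 4 and picks T; Player II would get 3.
- X: R compares 15, 8 and picks T; Player II would get 3.
- Y: R compares 8, 7 and picks T; Player II would get 4.
- Z: R compares 6, 12 and picks B; Player II would get 9.
Maximizing over 3, 3, 4, 9, Player II chooses Z. Subgame-perfect outcome: (B, Z) with payoffs (12, 9).
Now find the simultaneous Nash equilibrium.
R's best replies: W→T; X→T; Y→T; Z→B.
Player II's best replies: T→Y; B→Y.
The unique mutual best reply is (T, Y), giving (8, 4).
Player II's commitment gain: 9 − 4 = 5.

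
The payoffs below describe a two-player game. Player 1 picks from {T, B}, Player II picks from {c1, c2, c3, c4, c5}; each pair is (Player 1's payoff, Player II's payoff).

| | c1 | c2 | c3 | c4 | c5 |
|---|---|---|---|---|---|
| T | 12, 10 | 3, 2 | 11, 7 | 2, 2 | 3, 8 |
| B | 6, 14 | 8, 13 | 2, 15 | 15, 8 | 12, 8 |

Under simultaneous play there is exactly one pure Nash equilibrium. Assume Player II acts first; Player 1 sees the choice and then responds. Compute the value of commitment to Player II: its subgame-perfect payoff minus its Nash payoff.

Backward induction with Player II moving first.
- c1: BR = T, leader payoff 10.
- c2: BR = B, leader payoff 13.
- c3: BR = T, leader payoff 7.
- c4: BR = B, leader payoff 8.
- c5: BR = B, leader payoff 8.
Among 10, 13, 7, 8, 8, the best is 13 at c2. Subgame-perfect outcome: (B, c2) with payoffs (8, 13).
For the simultaneous game, intersect best replies.
Player 1's best replies: c1→T; c2→B; c3→T; c4→B; c5→B.
Player II's best replies: T→c1; B→c3.
The unique mutual best reply is (T, c1), giving (12, 10).
Player II's commitment gain: 13 − 10 = 3.

3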